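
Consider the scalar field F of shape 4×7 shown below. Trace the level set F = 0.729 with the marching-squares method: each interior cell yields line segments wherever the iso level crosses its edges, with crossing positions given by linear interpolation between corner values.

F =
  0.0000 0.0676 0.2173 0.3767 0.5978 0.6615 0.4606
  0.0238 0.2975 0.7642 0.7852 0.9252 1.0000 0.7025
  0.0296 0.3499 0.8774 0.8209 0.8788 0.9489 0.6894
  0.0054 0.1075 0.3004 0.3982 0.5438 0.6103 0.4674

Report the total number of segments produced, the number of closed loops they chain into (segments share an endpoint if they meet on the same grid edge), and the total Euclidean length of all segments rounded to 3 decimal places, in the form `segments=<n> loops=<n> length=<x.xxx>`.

segments=12 loops=1 length=10.955

cell (0,1): code 0100 → (0.936,2.000)–(1.000,1.925)
cell (0,2): code 1100 → (0.862,3.000)–(0.936,2.000)
cell (0,3): code 1100 → (0.401,4.000)–(0.862,3.000)
cell (0,4): code 1100 → (0.199,5.000)–(0.401,4.000)
cell (0,5): code 1000 → (1.000,5.911)–(0.199,5.000)
cell (1,1): code 0110 → (1.000,1.925)–(2.000,1.719)
cell (1,5): code 1001 → (2.000,5.847)–(1.000,5.911)
cell (2,1): code 0010 → (2.000,1.719)–(2.257,2.000)
cell (2,2): code 0011 → (2.257,2.000)–(2.217,3.000)
cell (2,3): code 0011 → (2.217,3.000)–(2.447,4.000)
cell (2,4): code 0011 → (2.447,4.000)–(2.649,5.000)
cell (2,5): code 0001 → (2.649,5.000)–(2.000,5.847)
total: 12 segments, chained into 1 closed loop(s), length Σ = 10.954968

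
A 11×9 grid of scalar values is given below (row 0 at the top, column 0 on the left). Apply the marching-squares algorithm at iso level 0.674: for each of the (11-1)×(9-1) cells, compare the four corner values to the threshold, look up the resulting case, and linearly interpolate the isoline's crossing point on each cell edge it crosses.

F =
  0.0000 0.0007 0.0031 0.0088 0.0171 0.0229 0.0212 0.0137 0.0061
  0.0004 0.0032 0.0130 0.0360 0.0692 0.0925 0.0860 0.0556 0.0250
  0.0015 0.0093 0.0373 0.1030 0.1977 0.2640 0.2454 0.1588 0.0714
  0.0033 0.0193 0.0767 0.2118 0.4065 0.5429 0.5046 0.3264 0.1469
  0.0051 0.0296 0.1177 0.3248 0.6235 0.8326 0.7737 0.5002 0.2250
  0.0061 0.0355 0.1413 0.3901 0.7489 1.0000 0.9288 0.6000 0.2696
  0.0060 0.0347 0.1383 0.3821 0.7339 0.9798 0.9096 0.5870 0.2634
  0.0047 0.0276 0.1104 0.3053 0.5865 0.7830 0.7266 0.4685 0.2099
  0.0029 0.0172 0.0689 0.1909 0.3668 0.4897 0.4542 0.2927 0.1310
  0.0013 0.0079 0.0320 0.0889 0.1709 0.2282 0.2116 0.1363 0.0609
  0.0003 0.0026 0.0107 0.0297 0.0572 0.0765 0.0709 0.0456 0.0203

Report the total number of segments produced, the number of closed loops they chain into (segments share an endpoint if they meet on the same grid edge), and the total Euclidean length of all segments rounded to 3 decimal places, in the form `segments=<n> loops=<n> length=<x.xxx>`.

segments=14 loops=1 length=10.933

cell (3,4): code 0100 → (3.453,5.000)–(4.000,4.242)
cell (3,5): code 1100 → (3.630,6.000)–(3.453,5.000)
cell (3,6): code 1000 → (4.000,6.365)–(3.630,6.000)
cell (4,3): code 0100 → (4.403,4.000)–(5.000,3.791)
cell (4,4): code 1110 → (4.000,4.242)–(4.403,4.000)
cell (4,6): code 1001 → (5.000,6.775)–(4.000,6.365)
cell (5,3): code 0110 → (5.000,3.791)–(6.000,3.830)
cell (5,6): code 1001 → (6.000,6.730)–(5.000,6.775)
cell (6,3): code 0010 → (6.000,3.830)–(6.406,4.000)
cell (6,4): code 0111 → (6.406,4.000)–(7.000,4.445)
cell (6,6): code 1001 → (7.000,6.204)–(6.000,6.730)
cell (7,4): code 0010 → (7.000,4.445)–(7.372,5.000)
cell (7,5): code 0011 → (7.372,5.000)–(7.193,6.000)
cell (7,6): code 0001 → (7.193,6.000)–(7.000,6.204)
total: 14 segments, chained into 1 closed loop(s), length Σ = 10.932771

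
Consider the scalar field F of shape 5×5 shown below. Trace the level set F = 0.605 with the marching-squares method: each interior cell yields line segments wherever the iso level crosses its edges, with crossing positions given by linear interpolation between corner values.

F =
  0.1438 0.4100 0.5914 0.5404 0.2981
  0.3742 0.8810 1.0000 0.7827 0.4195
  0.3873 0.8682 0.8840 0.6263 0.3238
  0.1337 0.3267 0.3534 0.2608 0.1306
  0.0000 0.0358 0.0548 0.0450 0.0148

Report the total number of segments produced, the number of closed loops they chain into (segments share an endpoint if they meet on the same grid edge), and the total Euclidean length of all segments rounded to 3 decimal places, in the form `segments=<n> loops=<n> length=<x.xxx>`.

cell (0,0): code 0100 → (0.414,1.000)–(1.000,0.455)
cell (0,1): code 1100 → (0.033,2.000)–(0.414,1.000)
cell (0,2): code 1100 → (0.267,3.000)–(0.033,2.000)
cell (0,3): code 1000 → (1.000,3.489)–(0.267,3.000)
cell (1,0): code 0110 → (1.000,0.455)–(2.000,0.453)
cell (1,3): code 1001 → (2.000,3.070)–(1.000,3.489)
cell (2,0): code 0010 → (2.000,0.453)–(2.486,1.000)
cell (2,1): code 0011 → (2.486,1.000)–(2.526,2.000)
cell (2,2): code 0011 → (2.526,2.000)–(2.058,3.000)
cell (2,3): code 0001 → (2.058,3.000)–(2.000,3.070)
total: 10 segments, chained into 1 closed loop(s), length Σ = 8.790724

segments=10 loops=1 length=8.791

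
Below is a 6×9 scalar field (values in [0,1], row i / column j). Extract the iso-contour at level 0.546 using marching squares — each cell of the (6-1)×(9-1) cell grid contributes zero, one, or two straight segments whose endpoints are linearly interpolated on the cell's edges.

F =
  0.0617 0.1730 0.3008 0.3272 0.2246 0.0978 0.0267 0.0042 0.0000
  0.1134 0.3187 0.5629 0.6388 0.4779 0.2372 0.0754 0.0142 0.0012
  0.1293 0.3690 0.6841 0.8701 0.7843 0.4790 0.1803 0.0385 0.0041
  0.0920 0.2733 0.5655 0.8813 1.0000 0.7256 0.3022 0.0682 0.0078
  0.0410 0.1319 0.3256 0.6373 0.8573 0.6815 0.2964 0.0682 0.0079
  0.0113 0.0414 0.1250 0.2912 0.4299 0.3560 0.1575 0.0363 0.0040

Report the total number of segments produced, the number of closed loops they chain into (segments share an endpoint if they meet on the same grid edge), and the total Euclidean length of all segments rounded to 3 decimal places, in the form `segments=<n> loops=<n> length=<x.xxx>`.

segments=16 loops=1 length=12.032

cell (0,1): code 0100 → (0.936,2.000)–(1.000,1.931)
cell (0,2): code 1100 → (0.702,3.000)–(0.936,2.000)
cell (0,3): code 1000 → (1.000,3.577)–(0.702,3.000)
cell (1,1): code 0110 → (1.000,1.931)–(2.000,1.562)
cell (1,3): code 1101 → (1.222,4.000)–(1.000,3.577)
cell (1,4): code 1000 → (2.000,4.781)–(1.222,4.000)
cell (2,1): code 0110 → (2.000,1.562)–(3.000,1.933)
cell (2,4): code 1101 → (2.272,5.000)–(2.000,4.781)
cell (2,5): code 1000 → (3.000,5.424)–(2.272,5.000)
cell (3,1): code 0010 → (3.000,1.933)–(3.081,2.000)
cell (3,2): code 0111 → (3.081,2.000)–(4.000,2.707)
cell (3,5): code 1001 → (4.000,5.352)–(3.000,5.424)
cell (4,2): code 0010 → (4.000,2.707)–(4.264,3.000)
cell (4,3): code 0011 → (4.264,3.000)–(4.728,4.000)
cell (4,4): code 0011 → (4.728,4.000)–(4.416,5.000)
cell (4,5): code 0001 → (4.416,5.000)–(4.000,5.352)
total: 16 segments, chained into 1 closed loop(s), length Σ = 12.031852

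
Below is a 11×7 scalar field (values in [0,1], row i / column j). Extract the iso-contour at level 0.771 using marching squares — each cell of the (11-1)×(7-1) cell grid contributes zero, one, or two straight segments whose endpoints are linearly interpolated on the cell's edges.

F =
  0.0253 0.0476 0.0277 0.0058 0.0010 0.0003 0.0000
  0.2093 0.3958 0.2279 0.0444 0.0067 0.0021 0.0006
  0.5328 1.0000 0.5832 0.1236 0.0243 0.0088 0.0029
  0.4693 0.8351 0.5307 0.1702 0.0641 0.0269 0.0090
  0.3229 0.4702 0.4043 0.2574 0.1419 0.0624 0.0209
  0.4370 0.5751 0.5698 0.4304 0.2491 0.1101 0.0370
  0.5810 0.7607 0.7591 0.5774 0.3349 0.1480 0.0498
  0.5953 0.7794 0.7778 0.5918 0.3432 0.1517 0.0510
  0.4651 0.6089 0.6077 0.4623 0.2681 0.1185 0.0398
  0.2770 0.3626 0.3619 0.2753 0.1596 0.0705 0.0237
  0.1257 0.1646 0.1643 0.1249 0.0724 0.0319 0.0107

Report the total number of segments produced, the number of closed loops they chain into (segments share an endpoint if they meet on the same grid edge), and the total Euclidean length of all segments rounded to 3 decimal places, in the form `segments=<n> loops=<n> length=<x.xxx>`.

segments=12 loops=2 length=6.856

cell (1,0): code 0100 → (1.621,1.000)–(2.000,0.510)
cell (1,1): code 1000 → (2.000,1.549)–(1.621,1.000)
cell (2,0): code 0110 → (2.000,0.510)–(3.000,0.825)
cell (2,1): code 1001 → (3.000,1.211)–(2.000,1.549)
cell (3,0): code 0010 → (3.000,0.825)–(3.176,1.000)
cell (3,1): code 0001 → (3.176,1.000)–(3.000,1.211)
cell (6,0): code 0100 → (6.551,1.000)–(7.000,0.954)
cell (6,1): code 1100 → (6.636,2.000)–(6.551,1.000)
cell (6,2): code 1000 → (7.000,2.037)–(6.636,2.000)
cell (7,0): code 0010 → (7.000,0.954)–(7.049,1.000)
cell (7,1): code 0011 → (7.049,1.000)–(7.040,2.000)
cell (7,2): code 0001 → (7.040,2.000)–(7.000,2.037)
total: 12 segments, chained into 2 closed loop(s), length Σ = 6.855683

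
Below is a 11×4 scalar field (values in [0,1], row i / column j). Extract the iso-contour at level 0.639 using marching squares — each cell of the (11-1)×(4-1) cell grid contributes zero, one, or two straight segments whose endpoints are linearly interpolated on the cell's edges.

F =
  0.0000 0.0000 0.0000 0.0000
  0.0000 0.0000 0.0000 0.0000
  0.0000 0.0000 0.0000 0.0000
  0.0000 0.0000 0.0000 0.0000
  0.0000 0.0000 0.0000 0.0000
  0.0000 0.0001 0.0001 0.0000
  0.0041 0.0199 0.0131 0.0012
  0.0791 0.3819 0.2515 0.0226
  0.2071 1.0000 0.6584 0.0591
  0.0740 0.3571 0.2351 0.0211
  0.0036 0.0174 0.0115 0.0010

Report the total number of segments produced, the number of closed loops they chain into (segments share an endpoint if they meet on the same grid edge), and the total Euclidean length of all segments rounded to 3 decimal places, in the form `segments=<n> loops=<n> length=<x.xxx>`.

cell (7,0): code 0100 → (7.416,1.000)–(8.000,0.545)
cell (7,1): code 1100 → (7.952,2.000)–(7.416,1.000)
cell (7,2): code 1000 → (8.000,2.032)–(7.952,2.000)
cell (8,0): code 0010 → (8.000,0.545)–(8.562,1.000)
cell (8,1): code 0011 → (8.562,1.000)–(8.046,2.000)
cell (8,2): code 0001 → (8.046,2.000)–(8.000,2.032)
total: 6 segments, chained into 1 closed loop(s), length Σ = 3.837088

segments=6 loops=1 length=3.837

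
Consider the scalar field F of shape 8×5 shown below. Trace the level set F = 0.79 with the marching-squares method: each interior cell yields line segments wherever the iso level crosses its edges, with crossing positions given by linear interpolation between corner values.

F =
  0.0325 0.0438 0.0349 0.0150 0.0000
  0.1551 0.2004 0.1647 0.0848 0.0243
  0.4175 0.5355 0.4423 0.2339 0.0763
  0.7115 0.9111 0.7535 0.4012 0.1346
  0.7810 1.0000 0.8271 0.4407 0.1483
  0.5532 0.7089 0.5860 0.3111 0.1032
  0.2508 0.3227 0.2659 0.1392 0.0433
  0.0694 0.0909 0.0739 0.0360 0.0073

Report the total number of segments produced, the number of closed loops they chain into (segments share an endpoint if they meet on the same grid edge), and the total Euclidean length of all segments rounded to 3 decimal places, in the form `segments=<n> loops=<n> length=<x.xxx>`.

cell (2,0): code 0100 → (2.678,1.000)–(3.000,0.393)
cell (2,1): code 1000 → (3.000,1.768)–(2.678,1.000)
cell (3,0): code 0110 → (3.000,0.393)–(4.000,0.041)
cell (3,1): code 1101 → (3.496,2.000)–(3.000,1.768)
cell (3,2): code 1000 → (4.000,2.096)–(3.496,2.000)
cell (4,0): code 0010 → (4.000,0.041)–(4.721,1.000)
cell (4,1): code 0011 → (4.721,1.000)–(4.154,2.000)
cell (4,2): code 0001 → (4.154,2.000)–(4.000,2.096)
total: 8 segments, chained into 1 closed loop(s), length Σ = 6.172208

segments=8 loops=1 length=6.172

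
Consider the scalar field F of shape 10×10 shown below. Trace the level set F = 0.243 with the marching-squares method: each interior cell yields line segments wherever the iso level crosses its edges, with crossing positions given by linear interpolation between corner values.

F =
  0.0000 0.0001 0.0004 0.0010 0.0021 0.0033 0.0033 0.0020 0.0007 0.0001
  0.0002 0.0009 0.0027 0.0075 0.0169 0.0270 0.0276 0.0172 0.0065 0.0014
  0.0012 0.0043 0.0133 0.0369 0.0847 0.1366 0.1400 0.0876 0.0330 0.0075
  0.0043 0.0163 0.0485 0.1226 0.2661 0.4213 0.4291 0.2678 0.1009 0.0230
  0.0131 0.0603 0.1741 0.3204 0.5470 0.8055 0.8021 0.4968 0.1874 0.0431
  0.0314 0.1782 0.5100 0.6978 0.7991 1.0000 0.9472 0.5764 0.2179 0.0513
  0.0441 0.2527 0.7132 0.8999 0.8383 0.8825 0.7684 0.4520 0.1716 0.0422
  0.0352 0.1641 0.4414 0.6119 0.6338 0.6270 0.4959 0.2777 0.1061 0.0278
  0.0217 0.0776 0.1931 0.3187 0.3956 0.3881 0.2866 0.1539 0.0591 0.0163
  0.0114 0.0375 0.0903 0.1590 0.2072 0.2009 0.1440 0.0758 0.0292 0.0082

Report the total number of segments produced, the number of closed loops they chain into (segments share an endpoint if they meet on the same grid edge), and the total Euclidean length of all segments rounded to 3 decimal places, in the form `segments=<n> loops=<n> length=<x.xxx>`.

segments=26 loops=1 length=20.658

cell (2,3): code 0100 → (2.873,4.000)–(3.000,3.839)
cell (2,4): code 1100 → (2.374,5.000)–(2.873,4.000)
cell (2,5): code 1100 → (2.356,6.000)–(2.374,5.000)
cell (2,6): code 1100 → (2.862,7.000)–(2.356,6.000)
cell (2,7): code 1000 → (3.000,7.149)–(2.862,7.000)
cell (3,2): code 0100 → (3.609,3.000)–(4.000,2.471)
cell (3,3): code 1110 → (3.000,3.839)–(3.609,3.000)
cell (3,7): code 1001 → (4.000,7.820)–(3.000,7.149)
cell (4,1): code 0100 → (4.205,2.000)–(5.000,1.195)
cell (4,2): code 1110 → (4.000,2.471)–(4.205,2.000)
cell (4,7): code 1001 → (5.000,7.930)–(4.000,7.820)
cell (5,0): code 0100 → (5.870,1.000)–(6.000,0.953)
cell (5,1): code 1110 → (5.000,1.195)–(5.870,1.000)
cell (5,7): code 1001 → (6.000,7.745)–(5.000,7.930)
cell (6,0): code 0010 → (6.000,0.953)–(6.109,1.000)
cell (6,1): code 0111 → (6.109,1.000)–(7.000,1.285)
cell (6,7): code 1001 → (7.000,7.202)–(6.000,7.745)
cell (7,1): code 0010 → (7.000,1.285)–(7.799,2.000)
cell (7,2): code 0111 → (7.799,2.000)–(8.000,2.397)
cell (7,6): code 1011 → (8.000,6.329)–(7.280,7.000)
cell (7,7): code 0001 → (7.280,7.000)–(7.000,7.202)
cell (8,2): code 0010 → (8.000,2.397)–(8.474,3.000)
cell (8,3): code 0011 → (8.474,3.000)–(8.810,4.000)
cell (8,4): code 0011 → (8.810,4.000)–(8.775,5.000)
cell (8,5): code 0011 → (8.775,5.000)–(8.306,6.000)
cell (8,6): code 0001 → (8.306,6.000)–(8.000,6.329)
total: 26 segments, chained into 1 closed loop(s), length Σ = 20.658190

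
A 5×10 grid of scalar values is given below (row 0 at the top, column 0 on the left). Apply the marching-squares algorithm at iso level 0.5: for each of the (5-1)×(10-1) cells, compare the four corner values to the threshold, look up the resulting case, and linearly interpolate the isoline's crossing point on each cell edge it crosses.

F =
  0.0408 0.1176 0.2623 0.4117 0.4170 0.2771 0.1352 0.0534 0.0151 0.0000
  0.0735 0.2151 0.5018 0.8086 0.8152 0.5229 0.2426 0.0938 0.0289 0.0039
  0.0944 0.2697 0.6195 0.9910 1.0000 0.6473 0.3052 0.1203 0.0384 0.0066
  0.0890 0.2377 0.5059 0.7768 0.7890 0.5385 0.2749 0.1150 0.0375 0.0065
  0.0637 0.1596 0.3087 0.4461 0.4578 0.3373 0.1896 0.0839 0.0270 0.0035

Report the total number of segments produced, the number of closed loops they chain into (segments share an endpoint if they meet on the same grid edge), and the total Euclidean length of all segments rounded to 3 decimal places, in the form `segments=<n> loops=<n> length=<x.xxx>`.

segments=14 loops=1 length=11.593

cell (0,1): code 0100 → (0.992,2.000)–(1.000,1.994)
cell (0,2): code 1100 → (0.222,3.000)–(0.992,2.000)
cell (0,3): code 1100 → (0.208,4.000)–(0.222,3.000)
cell (0,4): code 1100 → (0.907,5.000)–(0.208,4.000)
cell (0,5): code 1000 → (1.000,5.082)–(0.907,5.000)
cell (1,1): code 0110 → (1.000,1.994)–(2.000,1.658)
cell (1,5): code 1001 → (2.000,5.431)–(1.000,5.082)
cell (2,1): code 0110 → (2.000,1.658)–(3.000,1.978)
cell (2,5): code 1001 → (3.000,5.146)–(2.000,5.431)
cell (3,1): code 0010 → (3.000,1.978)–(3.030,2.000)
cell (3,2): code 0011 → (3.030,2.000)–(3.837,3.000)
cell (3,3): code 0011 → (3.837,3.000)–(3.873,4.000)
cell (3,4): code 0011 → (3.873,4.000)–(3.191,5.000)
cell (3,5): code 0001 → (3.191,5.000)–(3.000,5.146)
total: 14 segments, chained into 1 closed loop(s), length Σ = 11.592567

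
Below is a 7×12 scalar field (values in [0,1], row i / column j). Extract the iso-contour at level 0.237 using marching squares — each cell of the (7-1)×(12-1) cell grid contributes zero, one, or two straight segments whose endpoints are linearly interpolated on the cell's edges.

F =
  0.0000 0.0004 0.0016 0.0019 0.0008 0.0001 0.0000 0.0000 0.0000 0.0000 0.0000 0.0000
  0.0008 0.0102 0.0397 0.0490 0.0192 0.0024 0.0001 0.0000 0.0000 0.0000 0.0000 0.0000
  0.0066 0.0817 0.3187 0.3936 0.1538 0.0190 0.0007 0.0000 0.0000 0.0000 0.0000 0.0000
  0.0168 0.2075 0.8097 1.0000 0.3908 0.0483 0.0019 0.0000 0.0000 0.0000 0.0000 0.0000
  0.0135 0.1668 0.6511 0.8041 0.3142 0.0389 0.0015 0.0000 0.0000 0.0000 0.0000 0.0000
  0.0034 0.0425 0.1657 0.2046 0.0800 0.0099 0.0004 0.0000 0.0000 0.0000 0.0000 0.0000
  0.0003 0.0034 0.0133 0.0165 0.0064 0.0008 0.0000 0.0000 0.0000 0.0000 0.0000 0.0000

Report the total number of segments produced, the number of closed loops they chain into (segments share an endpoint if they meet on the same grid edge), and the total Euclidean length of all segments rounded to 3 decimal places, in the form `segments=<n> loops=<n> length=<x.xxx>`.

cell (1,1): code 0100 → (1.707,2.000)–(2.000,1.655)
cell (1,2): code 1100 → (1.546,3.000)–(1.707,2.000)
cell (1,3): code 1000 → (2.000,3.653)–(1.546,3.000)
cell (2,1): code 0110 → (2.000,1.655)–(3.000,1.049)
cell (2,3): code 1101 → (2.351,4.000)–(2.000,3.653)
cell (2,4): code 1000 → (3.000,4.449)–(2.351,4.000)
cell (3,1): code 0110 → (3.000,1.049)–(4.000,1.145)
cell (3,4): code 1001 → (4.000,4.280)–(3.000,4.449)
cell (4,1): code 0010 → (4.000,1.145)–(4.853,2.000)
cell (4,2): code 0011 → (4.853,2.000)–(4.946,3.000)
cell (4,3): code 0011 → (4.946,3.000)–(4.330,4.000)
cell (4,4): code 0001 → (4.330,4.000)–(4.000,4.280)
total: 12 segments, chained into 1 closed loop(s), length Σ = 10.551376

segments=12 loops=1 length=10.551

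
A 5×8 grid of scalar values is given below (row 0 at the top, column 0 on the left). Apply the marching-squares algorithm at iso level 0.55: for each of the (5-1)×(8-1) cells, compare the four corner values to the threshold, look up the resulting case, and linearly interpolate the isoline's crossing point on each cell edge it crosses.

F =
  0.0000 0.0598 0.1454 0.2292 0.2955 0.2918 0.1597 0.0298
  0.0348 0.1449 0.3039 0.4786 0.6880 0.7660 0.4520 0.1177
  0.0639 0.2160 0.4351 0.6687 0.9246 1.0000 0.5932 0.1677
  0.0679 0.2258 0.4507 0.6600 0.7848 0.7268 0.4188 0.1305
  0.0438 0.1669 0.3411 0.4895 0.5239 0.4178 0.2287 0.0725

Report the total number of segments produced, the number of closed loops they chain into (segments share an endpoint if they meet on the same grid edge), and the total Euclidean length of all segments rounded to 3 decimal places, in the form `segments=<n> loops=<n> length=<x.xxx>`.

cell (0,3): code 0100 → (0.648,4.000)–(1.000,3.341)
cell (0,4): code 1100 → (0.544,5.000)–(0.648,4.000)
cell (0,5): code 1000 → (1.000,5.688)–(0.544,5.000)
cell (1,2): code 0100 → (1.376,3.000)–(2.000,2.492)
cell (1,3): code 1110 → (1.000,3.341)–(1.376,3.000)
cell (1,5): code 1101 → (1.694,6.000)–(1.000,5.688)
cell (1,6): code 1000 → (2.000,6.102)–(1.694,6.000)
cell (2,2): code 0110 → (2.000,2.492)–(3.000,2.474)
cell (2,5): code 1011 → (3.000,5.574)–(2.248,6.000)
cell (2,6): code 0001 → (2.248,6.000)–(2.000,6.102)
cell (3,2): code 0010 → (3.000,2.474)–(3.645,3.000)
cell (3,3): code 0011 → (3.645,3.000)–(3.900,4.000)
cell (3,4): code 0011 → (3.900,4.000)–(3.572,5.000)
cell (3,5): code 0001 → (3.572,5.000)–(3.000,5.574)
total: 14 segments, chained into 1 closed loop(s), length Σ = 10.832341

segments=14 loops=1 length=10.832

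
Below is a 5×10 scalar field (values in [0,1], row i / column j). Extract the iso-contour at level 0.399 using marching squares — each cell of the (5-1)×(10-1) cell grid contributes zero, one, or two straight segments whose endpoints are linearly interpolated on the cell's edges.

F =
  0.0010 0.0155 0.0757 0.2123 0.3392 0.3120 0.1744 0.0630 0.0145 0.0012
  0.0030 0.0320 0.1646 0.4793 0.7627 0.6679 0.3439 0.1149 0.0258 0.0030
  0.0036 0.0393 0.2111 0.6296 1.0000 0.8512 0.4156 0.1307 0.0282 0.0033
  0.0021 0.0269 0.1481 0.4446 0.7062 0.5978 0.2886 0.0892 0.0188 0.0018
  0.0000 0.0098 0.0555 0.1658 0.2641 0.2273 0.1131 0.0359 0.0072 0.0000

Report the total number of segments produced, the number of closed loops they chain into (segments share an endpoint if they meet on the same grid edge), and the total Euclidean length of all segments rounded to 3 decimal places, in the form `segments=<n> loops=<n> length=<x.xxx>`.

segments=14 loops=1 length=11.102

cell (0,2): code 0100 → (0.699,3.000)–(1.000,2.745)
cell (0,3): code 1100 → (0.141,4.000)–(0.699,3.000)
cell (0,4): code 1100 → (0.244,5.000)–(0.141,4.000)
cell (0,5): code 1000 → (1.000,5.830)–(0.244,5.000)
cell (1,2): code 0110 → (1.000,2.745)–(2.000,2.449)
cell (1,5): code 1101 → (1.768,6.000)–(1.000,5.830)
cell (1,6): code 1000 → (2.000,6.058)–(1.768,6.000)
cell (2,2): code 0110 → (2.000,2.449)–(3.000,2.846)
cell (2,5): code 1011 → (3.000,5.643)–(2.131,6.000)
cell (2,6): code 0001 → (2.131,6.000)–(2.000,6.058)
cell (3,2): code 0010 → (3.000,2.846)–(3.164,3.000)
cell (3,3): code 0011 → (3.164,3.000)–(3.695,4.000)
cell (3,4): code 0011 → (3.695,4.000)–(3.537,5.000)
cell (3,5): code 0001 → (3.537,5.000)–(3.000,5.643)
total: 14 segments, chained into 1 closed loop(s), length Σ = 11.101542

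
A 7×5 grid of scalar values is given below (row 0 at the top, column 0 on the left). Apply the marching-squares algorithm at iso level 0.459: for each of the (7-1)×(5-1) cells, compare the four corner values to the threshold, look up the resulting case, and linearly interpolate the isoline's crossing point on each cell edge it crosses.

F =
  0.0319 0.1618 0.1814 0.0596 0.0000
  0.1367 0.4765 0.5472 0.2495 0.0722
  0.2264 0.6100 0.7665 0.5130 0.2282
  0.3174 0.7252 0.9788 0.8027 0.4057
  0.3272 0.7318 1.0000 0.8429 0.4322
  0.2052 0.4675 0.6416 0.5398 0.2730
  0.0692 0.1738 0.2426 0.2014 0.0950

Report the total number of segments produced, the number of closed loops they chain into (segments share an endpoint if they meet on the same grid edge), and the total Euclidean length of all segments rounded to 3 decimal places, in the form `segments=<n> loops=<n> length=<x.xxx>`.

cell (0,0): code 0100 → (0.944,1.000)–(1.000,0.948)
cell (0,1): code 1100 → (0.759,2.000)–(0.944,1.000)
cell (0,2): code 1000 → (1.000,2.296)–(0.759,2.000)
cell (1,0): code 0110 → (1.000,0.948)–(2.000,0.606)
cell (1,2): code 1101 → (1.795,3.000)–(1.000,2.296)
cell (1,3): code 1000 → (2.000,3.190)–(1.795,3.000)
cell (2,0): code 0110 → (2.000,0.606)–(3.000,0.347)
cell (2,3): code 1001 → (3.000,3.866)–(2.000,3.190)
cell (3,0): code 0110 → (3.000,0.347)–(4.000,0.326)
cell (3,3): code 1001 → (4.000,3.935)–(3.000,3.866)
cell (4,0): code 0110 → (4.000,0.326)–(5.000,0.968)
cell (4,3): code 1001 → (5.000,3.303)–(4.000,3.935)
cell (5,0): code 0010 → (5.000,0.968)–(5.029,1.000)
cell (5,1): code 0011 → (5.029,1.000)–(5.458,2.000)
cell (5,2): code 0011 → (5.458,2.000)–(5.239,3.000)
cell (5,3): code 0001 → (5.239,3.000)–(5.000,3.303)
total: 16 segments, chained into 1 closed loop(s), length Σ = 13.027454

segments=16 loops=1 length=13.027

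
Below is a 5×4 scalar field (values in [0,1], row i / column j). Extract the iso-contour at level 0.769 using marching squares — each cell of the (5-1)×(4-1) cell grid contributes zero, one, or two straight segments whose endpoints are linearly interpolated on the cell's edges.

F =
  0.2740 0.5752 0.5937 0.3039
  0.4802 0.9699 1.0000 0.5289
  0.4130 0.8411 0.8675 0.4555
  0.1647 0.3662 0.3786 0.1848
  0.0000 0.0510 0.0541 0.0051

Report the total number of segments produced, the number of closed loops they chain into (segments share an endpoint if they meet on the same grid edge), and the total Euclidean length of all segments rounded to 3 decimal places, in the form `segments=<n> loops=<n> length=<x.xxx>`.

segments=8 loops=1 length=6.007

cell (0,0): code 0100 → (0.491,1.000)–(1.000,0.590)
cell (0,1): code 1100 → (0.431,2.000)–(0.491,1.000)
cell (0,2): code 1000 → (1.000,2.490)–(0.431,2.000)
cell (1,0): code 0110 → (1.000,0.590)–(2.000,0.832)
cell (1,2): code 1001 → (2.000,2.239)–(1.000,2.490)
cell (2,0): code 0010 → (2.000,0.832)–(2.152,1.000)
cell (2,1): code 0011 → (2.152,1.000)–(2.201,2.000)
cell (2,2): code 0001 → (2.201,2.000)–(2.000,2.239)
total: 8 segments, chained into 1 closed loop(s), length Σ = 6.006839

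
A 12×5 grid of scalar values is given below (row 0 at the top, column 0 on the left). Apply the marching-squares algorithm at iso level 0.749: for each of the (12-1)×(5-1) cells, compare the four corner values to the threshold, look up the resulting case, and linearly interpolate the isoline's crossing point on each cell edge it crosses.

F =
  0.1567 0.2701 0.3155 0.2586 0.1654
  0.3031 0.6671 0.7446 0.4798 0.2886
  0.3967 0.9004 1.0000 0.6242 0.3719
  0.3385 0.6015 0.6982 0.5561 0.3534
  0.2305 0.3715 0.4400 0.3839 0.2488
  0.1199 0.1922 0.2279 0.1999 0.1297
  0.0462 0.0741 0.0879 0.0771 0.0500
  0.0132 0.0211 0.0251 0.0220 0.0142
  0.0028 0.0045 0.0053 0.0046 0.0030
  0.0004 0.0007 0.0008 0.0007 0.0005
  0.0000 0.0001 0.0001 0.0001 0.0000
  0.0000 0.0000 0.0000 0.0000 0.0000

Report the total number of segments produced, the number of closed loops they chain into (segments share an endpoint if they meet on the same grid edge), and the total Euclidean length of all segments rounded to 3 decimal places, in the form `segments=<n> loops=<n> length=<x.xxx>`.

segments=6 loops=1 length=5.665

cell (1,0): code 0100 → (1.351,1.000)–(2.000,0.699)
cell (1,1): code 1100 → (1.017,2.000)–(1.351,1.000)
cell (1,2): code 1000 → (2.000,2.668)–(1.017,2.000)
cell (2,0): code 0010 → (2.000,0.699)–(2.507,1.000)
cell (2,1): code 0011 → (2.507,1.000)–(2.832,2.000)
cell (2,2): code 0001 → (2.832,2.000)–(2.000,2.668)
total: 6 segments, chained into 1 closed loop(s), length Σ = 5.664877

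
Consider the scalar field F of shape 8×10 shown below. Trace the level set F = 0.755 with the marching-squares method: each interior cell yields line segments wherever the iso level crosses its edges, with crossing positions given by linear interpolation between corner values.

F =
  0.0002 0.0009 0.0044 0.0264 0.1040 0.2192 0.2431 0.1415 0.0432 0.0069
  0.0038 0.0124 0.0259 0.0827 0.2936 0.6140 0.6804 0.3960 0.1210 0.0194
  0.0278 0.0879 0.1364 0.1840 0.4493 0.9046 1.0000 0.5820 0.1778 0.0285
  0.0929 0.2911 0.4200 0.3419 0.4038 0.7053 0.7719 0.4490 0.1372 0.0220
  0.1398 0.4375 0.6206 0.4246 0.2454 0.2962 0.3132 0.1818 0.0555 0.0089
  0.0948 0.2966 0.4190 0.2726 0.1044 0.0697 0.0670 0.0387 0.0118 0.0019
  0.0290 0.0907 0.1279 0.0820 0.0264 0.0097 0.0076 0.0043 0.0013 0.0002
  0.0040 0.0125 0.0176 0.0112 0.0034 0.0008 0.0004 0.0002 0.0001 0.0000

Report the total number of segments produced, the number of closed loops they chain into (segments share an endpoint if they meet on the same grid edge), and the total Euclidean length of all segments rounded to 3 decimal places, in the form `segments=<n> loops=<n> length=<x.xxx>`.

segments=8 loops=1 length=5.667

cell (1,4): code 0100 → (1.485,5.000)–(2.000,4.671)
cell (1,5): code 1100 → (1.233,6.000)–(1.485,5.000)
cell (1,6): code 1000 → (2.000,6.586)–(1.233,6.000)
cell (2,4): code 0010 → (2.000,4.671)–(2.751,5.000)
cell (2,5): code 0111 → (2.751,5.000)–(3.000,5.746)
cell (2,6): code 1001 → (3.000,6.052)–(2.000,6.586)
cell (3,5): code 0010 → (3.000,5.746)–(3.037,6.000)
cell (3,6): code 0001 → (3.037,6.000)–(3.000,6.052)
total: 8 segments, chained into 1 closed loop(s), length Σ = 5.667081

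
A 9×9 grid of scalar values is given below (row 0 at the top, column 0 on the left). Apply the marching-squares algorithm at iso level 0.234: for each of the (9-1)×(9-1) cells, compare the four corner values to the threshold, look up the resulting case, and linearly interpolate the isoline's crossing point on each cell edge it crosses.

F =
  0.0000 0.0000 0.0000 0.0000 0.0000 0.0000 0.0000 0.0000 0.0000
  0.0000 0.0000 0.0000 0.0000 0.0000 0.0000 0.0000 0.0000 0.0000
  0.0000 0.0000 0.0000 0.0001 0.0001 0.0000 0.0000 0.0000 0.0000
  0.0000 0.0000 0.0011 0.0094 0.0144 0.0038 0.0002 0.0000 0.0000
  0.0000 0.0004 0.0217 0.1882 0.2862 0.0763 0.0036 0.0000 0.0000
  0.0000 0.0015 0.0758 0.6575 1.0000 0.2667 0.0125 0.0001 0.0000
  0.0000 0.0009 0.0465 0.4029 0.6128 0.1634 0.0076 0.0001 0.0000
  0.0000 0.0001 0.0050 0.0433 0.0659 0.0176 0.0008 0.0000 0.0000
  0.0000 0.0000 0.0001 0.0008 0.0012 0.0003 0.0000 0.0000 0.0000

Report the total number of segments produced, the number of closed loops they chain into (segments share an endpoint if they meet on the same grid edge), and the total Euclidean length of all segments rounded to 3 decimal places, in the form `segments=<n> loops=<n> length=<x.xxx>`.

cell (3,3): code 0100 → (3.808,4.000)–(4.000,3.467)
cell (3,4): code 1000 → (4.000,4.249)–(3.808,4.000)
cell (4,2): code 0100 → (4.098,3.000)–(5.000,2.272)
cell (4,3): code 1110 → (4.000,3.467)–(4.098,3.000)
cell (4,4): code 1101 → (4.828,5.000)–(4.000,4.249)
cell (4,5): code 1000 → (5.000,5.129)–(4.828,5.000)
cell (5,2): code 0110 → (5.000,2.272)–(6.000,2.526)
cell (5,4): code 1011 → (6.000,4.843)–(5.317,5.000)
cell (5,5): code 0001 → (5.317,5.000)–(5.000,5.129)
cell (6,2): code 0010 → (6.000,2.526)–(6.470,3.000)
cell (6,3): code 0011 → (6.470,3.000)–(6.693,4.000)
cell (6,4): code 0001 → (6.693,4.000)–(6.000,4.843)
total: 12 segments, chained into 1 closed loop(s), length Σ = 8.707661

segments=12 loops=1 length=8.708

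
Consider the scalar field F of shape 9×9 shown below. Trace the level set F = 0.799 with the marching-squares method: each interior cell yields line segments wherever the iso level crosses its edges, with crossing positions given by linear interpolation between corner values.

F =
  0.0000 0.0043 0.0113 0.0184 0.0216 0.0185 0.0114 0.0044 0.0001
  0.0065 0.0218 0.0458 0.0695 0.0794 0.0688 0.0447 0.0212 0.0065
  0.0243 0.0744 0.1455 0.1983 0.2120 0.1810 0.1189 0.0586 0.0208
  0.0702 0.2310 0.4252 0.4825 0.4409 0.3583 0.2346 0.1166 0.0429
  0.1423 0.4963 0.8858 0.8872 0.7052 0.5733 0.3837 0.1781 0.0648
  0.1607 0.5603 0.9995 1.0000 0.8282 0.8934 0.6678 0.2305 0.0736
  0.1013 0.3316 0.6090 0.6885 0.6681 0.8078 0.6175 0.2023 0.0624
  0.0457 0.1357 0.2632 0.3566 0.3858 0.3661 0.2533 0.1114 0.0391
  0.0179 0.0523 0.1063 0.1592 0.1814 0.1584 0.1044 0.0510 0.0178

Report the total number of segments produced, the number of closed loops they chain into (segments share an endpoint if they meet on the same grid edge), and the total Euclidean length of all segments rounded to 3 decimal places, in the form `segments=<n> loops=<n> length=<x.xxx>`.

cell (3,1): code 0100 → (3.812,2.000)–(4.000,1.777)
cell (3,2): code 1100 → (3.782,3.000)–(3.812,2.000)
cell (3,3): code 1000 → (4.000,3.485)–(3.782,3.000)
cell (4,1): code 0110 → (4.000,1.777)–(5.000,1.543)
cell (4,3): code 1101 → (4.763,4.000)–(4.000,3.485)
cell (4,4): code 1100 → (4.705,5.000)–(4.763,4.000)
cell (4,5): code 1000 → (5.000,5.418)–(4.705,5.000)
cell (5,1): code 0010 → (5.000,1.543)–(5.513,2.000)
cell (5,2): code 0011 → (5.513,2.000)–(5.645,3.000)
cell (5,3): code 0011 → (5.645,3.000)–(5.182,4.000)
cell (5,4): code 0111 → (5.182,4.000)–(6.000,4.937)
cell (5,5): code 1001 → (6.000,5.046)–(5.000,5.418)
cell (6,4): code 0010 → (6.000,4.937)–(6.020,5.000)
cell (6,5): code 0001 → (6.020,5.000)–(6.000,5.046)
total: 14 segments, chained into 1 closed loop(s), length Σ = 10.509223

segments=14 loops=1 length=10.509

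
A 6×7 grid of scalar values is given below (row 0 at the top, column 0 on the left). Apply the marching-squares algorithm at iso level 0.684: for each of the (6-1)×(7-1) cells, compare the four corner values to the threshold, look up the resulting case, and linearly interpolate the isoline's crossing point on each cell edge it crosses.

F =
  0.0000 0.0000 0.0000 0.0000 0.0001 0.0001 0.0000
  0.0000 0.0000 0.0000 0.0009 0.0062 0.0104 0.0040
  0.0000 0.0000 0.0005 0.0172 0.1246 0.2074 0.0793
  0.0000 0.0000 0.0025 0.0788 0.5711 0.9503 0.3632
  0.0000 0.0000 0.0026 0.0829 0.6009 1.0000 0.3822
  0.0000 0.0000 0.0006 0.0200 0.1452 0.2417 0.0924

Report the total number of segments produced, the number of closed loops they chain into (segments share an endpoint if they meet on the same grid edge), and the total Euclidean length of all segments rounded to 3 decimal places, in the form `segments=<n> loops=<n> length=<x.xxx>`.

cell (2,4): code 0100 → (2.642,5.000)–(3.000,4.298)
cell (2,5): code 1000 → (3.000,5.454)–(2.642,5.000)
cell (3,4): code 0110 → (3.000,4.298)–(4.000,4.208)
cell (3,5): code 1001 → (4.000,5.511)–(3.000,5.454)
cell (4,4): code 0010 → (4.000,4.208)–(4.417,5.000)
cell (4,5): code 0001 → (4.417,5.000)–(4.000,5.511)
total: 6 segments, chained into 1 closed loop(s), length Σ = 4.926773

segments=6 loops=1 length=4.927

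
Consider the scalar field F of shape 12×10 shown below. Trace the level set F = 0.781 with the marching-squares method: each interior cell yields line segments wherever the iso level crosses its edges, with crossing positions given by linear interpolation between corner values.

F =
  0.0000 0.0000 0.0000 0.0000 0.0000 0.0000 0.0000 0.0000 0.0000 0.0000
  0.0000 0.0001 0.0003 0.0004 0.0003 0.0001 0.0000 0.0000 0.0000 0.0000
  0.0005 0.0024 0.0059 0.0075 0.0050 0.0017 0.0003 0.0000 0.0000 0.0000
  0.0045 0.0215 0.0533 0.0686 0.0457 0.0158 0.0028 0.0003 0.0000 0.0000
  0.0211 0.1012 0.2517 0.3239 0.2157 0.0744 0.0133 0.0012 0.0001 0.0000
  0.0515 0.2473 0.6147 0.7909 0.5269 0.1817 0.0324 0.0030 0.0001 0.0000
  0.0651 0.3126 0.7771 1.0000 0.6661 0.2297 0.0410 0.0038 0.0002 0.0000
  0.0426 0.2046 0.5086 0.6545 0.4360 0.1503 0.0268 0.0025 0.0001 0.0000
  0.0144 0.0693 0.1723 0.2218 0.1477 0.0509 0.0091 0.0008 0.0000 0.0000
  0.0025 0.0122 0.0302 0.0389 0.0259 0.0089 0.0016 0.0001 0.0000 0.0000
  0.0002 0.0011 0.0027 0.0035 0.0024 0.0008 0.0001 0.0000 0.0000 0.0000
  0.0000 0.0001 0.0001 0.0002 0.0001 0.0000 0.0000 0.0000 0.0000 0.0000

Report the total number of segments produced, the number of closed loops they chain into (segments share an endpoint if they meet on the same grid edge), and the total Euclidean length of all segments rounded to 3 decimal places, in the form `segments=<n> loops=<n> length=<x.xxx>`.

segments=6 loops=1 length=4.723

cell (4,2): code 0100 → (4.979,3.000)–(5.000,2.944)
cell (4,3): code 1000 → (5.000,3.038)–(4.979,3.000)
cell (5,2): code 0110 → (5.000,2.944)–(6.000,2.017)
cell (5,3): code 1001 → (6.000,3.656)–(5.000,3.038)
cell (6,2): code 0010 → (6.000,2.017)–(6.634,3.000)
cell (6,3): code 0001 → (6.634,3.000)–(6.000,3.656)
total: 6 segments, chained into 1 closed loop(s), length Σ = 4.723345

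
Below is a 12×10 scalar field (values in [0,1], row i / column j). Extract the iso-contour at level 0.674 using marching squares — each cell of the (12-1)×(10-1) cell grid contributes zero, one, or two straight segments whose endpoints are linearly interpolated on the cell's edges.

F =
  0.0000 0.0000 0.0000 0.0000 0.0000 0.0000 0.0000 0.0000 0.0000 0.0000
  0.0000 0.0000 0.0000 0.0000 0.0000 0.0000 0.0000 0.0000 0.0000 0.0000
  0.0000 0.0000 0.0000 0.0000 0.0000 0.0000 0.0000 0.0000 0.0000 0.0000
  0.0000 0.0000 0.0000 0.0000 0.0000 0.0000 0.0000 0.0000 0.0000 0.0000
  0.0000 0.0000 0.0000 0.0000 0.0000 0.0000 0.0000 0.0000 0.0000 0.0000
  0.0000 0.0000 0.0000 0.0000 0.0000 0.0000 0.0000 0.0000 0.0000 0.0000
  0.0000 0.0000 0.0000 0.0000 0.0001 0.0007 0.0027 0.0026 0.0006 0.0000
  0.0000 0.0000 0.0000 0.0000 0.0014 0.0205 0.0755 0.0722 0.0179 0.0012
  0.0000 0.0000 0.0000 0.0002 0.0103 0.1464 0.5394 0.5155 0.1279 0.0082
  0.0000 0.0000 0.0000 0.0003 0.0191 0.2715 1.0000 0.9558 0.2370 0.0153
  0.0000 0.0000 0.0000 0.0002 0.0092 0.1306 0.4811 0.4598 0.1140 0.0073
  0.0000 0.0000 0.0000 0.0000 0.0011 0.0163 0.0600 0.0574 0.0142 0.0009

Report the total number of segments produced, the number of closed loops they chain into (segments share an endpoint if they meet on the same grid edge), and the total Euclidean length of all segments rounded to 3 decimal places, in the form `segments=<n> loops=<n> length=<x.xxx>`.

cell (8,5): code 0100 → (8.292,6.000)–(9.000,5.553)
cell (8,6): code 1100 → (8.360,7.000)–(8.292,6.000)
cell (8,7): code 1000 → (9.000,7.392)–(8.360,7.000)
cell (9,5): code 0010 → (9.000,5.553)–(9.628,6.000)
cell (9,6): code 0011 → (9.628,6.000)–(9.568,7.000)
cell (9,7): code 0001 → (9.568,7.000)–(9.000,7.392)
total: 6 segments, chained into 1 closed loop(s), length Σ = 5.053628

segments=6 loops=1 length=5.054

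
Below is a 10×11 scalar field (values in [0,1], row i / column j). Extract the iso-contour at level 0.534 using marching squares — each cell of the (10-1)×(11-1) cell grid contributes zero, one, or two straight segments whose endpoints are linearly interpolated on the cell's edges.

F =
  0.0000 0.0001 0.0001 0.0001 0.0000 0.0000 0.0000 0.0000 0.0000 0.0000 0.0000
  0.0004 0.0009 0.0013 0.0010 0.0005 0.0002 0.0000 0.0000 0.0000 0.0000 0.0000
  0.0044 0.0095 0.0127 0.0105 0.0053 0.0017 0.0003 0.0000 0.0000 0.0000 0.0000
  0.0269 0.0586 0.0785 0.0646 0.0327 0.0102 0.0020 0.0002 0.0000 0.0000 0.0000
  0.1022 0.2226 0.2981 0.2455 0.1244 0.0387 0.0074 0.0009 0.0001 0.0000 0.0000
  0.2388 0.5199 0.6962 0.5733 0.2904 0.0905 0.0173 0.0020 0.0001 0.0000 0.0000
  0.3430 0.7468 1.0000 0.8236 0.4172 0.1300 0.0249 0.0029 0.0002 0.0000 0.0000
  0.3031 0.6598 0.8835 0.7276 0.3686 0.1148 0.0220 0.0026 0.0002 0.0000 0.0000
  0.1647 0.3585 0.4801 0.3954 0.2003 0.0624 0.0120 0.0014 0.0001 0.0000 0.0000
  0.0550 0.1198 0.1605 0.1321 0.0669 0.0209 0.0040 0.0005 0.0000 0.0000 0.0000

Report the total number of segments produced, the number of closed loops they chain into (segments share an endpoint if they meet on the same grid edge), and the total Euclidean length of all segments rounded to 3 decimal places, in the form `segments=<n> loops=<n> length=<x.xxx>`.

cell (4,1): code 0100 → (4.593,2.000)–(5.000,1.080)
cell (4,2): code 1100 → (4.880,3.000)–(4.593,2.000)
cell (4,3): code 1000 → (5.000,3.139)–(4.880,3.000)
cell (5,0): code 0100 → (5.062,1.000)–(6.000,0.473)
cell (5,1): code 1110 → (5.000,1.080)–(5.062,1.000)
cell (5,3): code 1001 → (6.000,3.713)–(5.000,3.139)
cell (6,0): code 0110 → (6.000,0.473)–(7.000,0.647)
cell (6,3): code 1001 → (7.000,3.539)–(6.000,3.713)
cell (7,0): code 0010 → (7.000,0.647)–(7.418,1.000)
cell (7,1): code 0011 → (7.418,1.000)–(7.866,2.000)
cell (7,2): code 0011 → (7.866,2.000)–(7.583,3.000)
cell (7,3): code 0001 → (7.583,3.000)–(7.000,3.539)
total: 12 segments, chained into 1 closed loop(s), length Σ = 10.066251

segments=12 loops=1 length=10.066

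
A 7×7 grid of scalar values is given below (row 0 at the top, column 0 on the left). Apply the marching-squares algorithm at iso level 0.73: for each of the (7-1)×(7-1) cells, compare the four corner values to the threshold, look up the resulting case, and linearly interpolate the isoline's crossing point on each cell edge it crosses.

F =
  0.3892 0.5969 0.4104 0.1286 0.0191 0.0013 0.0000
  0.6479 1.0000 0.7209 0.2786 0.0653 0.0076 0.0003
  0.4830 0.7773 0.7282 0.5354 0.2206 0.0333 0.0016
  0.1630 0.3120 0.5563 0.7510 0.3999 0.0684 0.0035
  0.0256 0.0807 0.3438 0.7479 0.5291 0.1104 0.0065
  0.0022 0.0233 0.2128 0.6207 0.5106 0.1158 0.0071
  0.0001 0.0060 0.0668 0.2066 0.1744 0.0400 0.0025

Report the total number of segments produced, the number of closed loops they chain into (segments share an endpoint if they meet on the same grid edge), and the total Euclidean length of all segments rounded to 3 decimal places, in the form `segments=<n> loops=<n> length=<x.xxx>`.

segments=12 loops=2 length=8.095

cell (0,0): code 0100 → (0.330,1.000)–(1.000,0.233)
cell (0,1): code 1000 → (1.000,1.967)–(0.330,1.000)
cell (1,0): code 0110 → (1.000,0.233)–(2.000,0.839)
cell (1,1): code 1001 → (2.000,1.963)–(1.000,1.967)
cell (2,0): code 0010 → (2.000,0.839)–(2.102,1.000)
cell (2,1): code 0001 → (2.102,1.000)–(2.000,1.963)
cell (2,2): code 0100 → (2.903,3.000)–(3.000,2.892)
cell (2,3): code 1000 → (3.000,3.060)–(2.903,3.000)
cell (3,2): code 0110 → (3.000,2.892)–(4.000,2.956)
cell (3,3): code 1001 → (4.000,3.082)–(3.000,3.060)
cell (4,2): code 0010 → (4.000,2.956)–(4.141,3.000)
cell (4,3): code 0001 → (4.141,3.000)–(4.000,3.082)
total: 12 segments, chained into 2 closed loop(s), length Σ = 8.095224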